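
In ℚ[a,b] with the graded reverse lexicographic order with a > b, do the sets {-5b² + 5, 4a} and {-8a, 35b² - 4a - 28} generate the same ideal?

No, the ideals differ.

Two ideals are equal iff their reduced Gröbner bases coincide (the reduced basis is unique for a fixed ordering).
Buchberger on the first generating set:
f_1 = -5b² + 5, LT = b².
f_2 = 4a, LT = a.

The S-polynomials (S(f_1,f_2)) all reduce to 0 modulo the current basis, so we have a Gröbner basis.
Inter-reduce: drop elements whose leading term is divisible by another's, tail-reduce, and make monic.
Reduced Gröbner basis: {b² - 1, a}.

Buchberger on the second generating set:
h_1 = -8a, LT = a.
h_2 = 35b² - 4a - 28, LT = b².

The S-polynomials (S(h_1,h_2)) all reduce to 0 modulo the current basis, so we have a Gröbner basis.
Inter-reduce: drop elements whose leading term is divisible by another's, tail-reduce, and make monic.
Reduced Gröbner basis: {b² - ⅘, a}.

Since the reduced bases disagree, the two ideals are not the same.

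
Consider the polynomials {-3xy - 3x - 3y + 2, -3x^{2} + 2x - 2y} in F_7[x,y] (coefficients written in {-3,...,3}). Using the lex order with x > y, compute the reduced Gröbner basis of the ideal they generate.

f_1 = -3xy - 3x - 3y + 2, LT = xy.
f_2 = -3x^{2} + 2x - 2y, LT = x^{2}.

S(f_1,f_2): lcm = x^{2}y. S = x^{2} - 3xy - 3x - 3y^{2}.
  leading term x^{2}: subtract (2)·f_2 from x^{2} - 3xy - 3x - 3y^{2} → -3xy - 3y^{2} - 3y
  leading term xy: subtract (1)·f_1 from -3xy - 3y^{2} - 3y → 3x - 3y^{2} - 2
  leading term x: no divisor's leading term divides it; move 3x to the remainder.
  leading term y^{2}: no divisor's leading term divides it; move -3y^{2} to the remainder.
  leading term 1: no divisor's leading term divides it; move -2 to the remainder.
  remainder 3x - 3y^{2} - 2 ≠ 0; add g_3 = 3x - 3y^{2} - 2 to the basis.

S(f_1,g_3): lcm = xy. S = x + y^{3} - 3y - 3.
  leading term x: subtract (-2)·g_3 from x + y^{3} - 3y - 3 → y^{3} + y^{2} - 3y
  leading term y^{3}: no divisor's leading term divides it; move y^{3} to the remainder.
  leading term y^{2}: no divisor's leading term divides it; move y^{2} to the remainder.
  leading term y: no divisor's leading term divides it; move -3y to the remainder.
  remainder y^{3} + y^{2} - 3y ≠ 0; add g_4 = y^{3} + y^{2} - 3y to the basis.

The other S-polynomials (S(f_2,g_3), S(f_1,g_4), S(f_2,g_4), S(g_3,g_4)) all reduce to 0 modulo the current basis, so we have a Gröbner basis.
Inter-reduce: drop elements whose leading term is divisible by another's, tail-reduce, and make monic.

G = {x - y^{2} - 3, y^{3} + y^{2} - 3y}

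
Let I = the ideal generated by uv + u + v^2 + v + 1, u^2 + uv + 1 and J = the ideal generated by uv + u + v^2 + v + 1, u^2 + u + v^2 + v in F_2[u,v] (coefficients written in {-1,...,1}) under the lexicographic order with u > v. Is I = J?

Yes, the ideals are equal.

Equality of ideals is decidable: compute both reduced Gröbner bases (unique for the ordering) and check whether they agree.
Buchberger on the first generating set:
f_1 = uv + u + v^2 + v + 1, LT = uv.
f_2 = u^2 + uv + 1, LT = u^2.

S(f_1,f_2): lcm = u^2v. S = u^2 + uv + u + v.
  leading term u^2: subtract (1)·f_2 from u^2 + uv + u + v → u + v + 1
  leading term u: no divisor's leading term divides it; move u to the remainder.
  leading term v: no divisor's leading term divides it; move v to the remainder.
  leading term 1: no divisor's leading term divides it; move 1 to the remainder.
  remainder u + v + 1 ≠ 0; add g_3 = u + v + 1 to the basis.

S(f_1,g_3): lcm = uv. S = u + 1.
  leading term u: subtract (1)·g_3 from u + 1 → v
  leading term v: no divisor's leading term divides it; move v to the remainder.
  remainder v ≠ 0; add g_4 = v to the basis.

The other S-polynomials (S(f_2,g_3), S(f_1,g_4), S(f_2,g_4), S(g_3,g_4)) all reduce to 0 modulo the current basis, so we have a Gröbner basis.
Inter-reduce: drop elements whose leading term is divisible by another's, tail-reduce, and make monic.
Reduced Gröbner basis: {u + 1, v}.

Buchberger on the second generating set:
h_1 = uv + u + v^2 + v + 1, LT = uv.
h_2 = u^2 + u + v^2 + v, LT = u^2.

S(h_1,h_2): lcm = u^2v. S = u^2 + uv^2 + u + v^3 + v^2.
  leading term u^2: subtract (1)·h_2 from u^2 + uv^2 + u + v^3 + v^2 → uv^2 + v^3 + v
  leading term uv^2: subtract (v)·h_1 from uv^2 + v^3 + v → uv + v^2
  leading term uv: subtract (1)·h_1 from uv + v^2 → u + v + 1
  leading term u: no divisor's leading term divides it; move u to the remainder.
  leading term v: no divisor's leading term divides it; move v to the remainder.
  leading term 1: no divisor's leading term divides it; move 1 to the remainder.
  remainder u + v + 1 ≠ 0; add k_3 = u + v + 1 to the basis.

S(h_1,k_3): lcm = uv. S = u + 1.
  leading term u: subtract (1)·k_3 from u + 1 → v
  leading term v: no divisor's leading term divides it; move v to the remainder.
  remainder v ≠ 0; add k_4 = v to the basis.

The other S-polynomials (S(h_2,k_3), S(h_1,k_4), S(h_2,k_4), S(k_3,k_4)) all reduce to 0 modulo the current basis, so we have a Gröbner basis.
Inter-reduce: drop elements whose leading term is divisible by another's, tail-reduce, and make monic.
Reduced Gröbner basis: {u + 1, v}.

These coincide, so the ideals are equal.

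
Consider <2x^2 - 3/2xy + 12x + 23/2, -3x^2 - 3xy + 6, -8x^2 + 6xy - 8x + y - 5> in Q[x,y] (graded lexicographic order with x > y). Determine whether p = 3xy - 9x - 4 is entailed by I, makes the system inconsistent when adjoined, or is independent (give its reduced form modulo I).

Adjoining 3xy - 9x - 4 makes the ideal the whole ring: the system is inconsistent.

First compute the reduced Gröbner basis of I by Buchberger's algorithm.
f_1 = 2x^2 - 3/2xy + 12x + 23/2, LT = x^2.
f_2 = -3x^2 - 3xy + 6, LT = x^2.
f_3 = -8x^2 + 6xy - 8x + y - 5, LT = x^2.

S(f_1,f_2): lcm = x^2. S = -7/4xy + 6x + 31/4.
  leading term xy: no divisor's leading term divides it; move -7/4xy to the remainder.
  leading term x: no divisor's leading term divides it; move 6x to the remainder.
  leading term 1: no divisor's leading term divides it; move 31/4 to the remainder.
  remainder -7/4xy + 6x + 31/4 ≠ 0; add h_4 = -7/4xy + 6x + 31/4 to the basis.

S(f_1,f_3): lcm = x^2. S = 5x + 1/8y + 41/8.
  leading term x: no divisor's leading term divides it; move 5x to the remainder.
  leading term y: no divisor's leading term divides it; move 1/8y to the remainder.
  leading term 1: no divisor's leading term divides it; move 41/8 to the remainder.
  remainder 5x + 1/8y + 41/8 ≠ 0; add h_5 = 5x + 1/8y + 41/8 to the basis.

S(f_1,h_4): lcm = x^2y. S = -3/4xy^2 + 24/7x^2 + 6xy + 31/7x + 23/4y.
  leading term xy^2: subtract (3/7y)·h_4 from -3/4xy^2 + 24/7x^2 + 6xy + 31/7x + 23/4y → 24/7x^2 + 24/7xy + 31/7x + 17/7y
  leading term x^2: subtract (12/7)·f_1 from 24/7x^2 + 24/7xy + 31/7x + 17/7y → 6xy - 113/7x + 17/7y - 138/7
  leading term xy: subtract (-24/7)·h_4 from 6xy - 113/7x + 17/7y - 138/7 → 31/7x + 17/7y + 48/7
  leading term x: subtract (31/35)·h_5 from 31/7x + 17/7y + 48/7 → 649/280y + 649/280
  leading term y: no divisor's leading term divides it; move 649/280y to the remainder.
  leading term 1: no divisor's leading term divides it; move 649/280 to the remainder.
  remainder 649/280y + 649/280 ≠ 0; add h_6 = 649/280y + 649/280 to the basis.

The other S-polynomials (S(f_2,f_3), S(f_2,h_4), S(f_3,h_4), S(f_1,h_5), S(f_2,h_5), S(f_3,h_5), S(h_4,h_5), S(f_1,h_6), S(f_2,h_6), S(f_3,h_6), S(h_4,h_6), S(h_5,h_6)) all reduce to 0 modulo the current basis, so we have a Gröbner basis.
Inter-reduce: drop elements whose leading term is divisible by another's, tail-reduce, and make monic.
Reduced Gröbner basis: {x + 1, y + 1}.
Label its elements g_1 = x + 1, g_2 = y + 1.

Reduce p = 3xy - 9x - 4 modulo G:
  leading term xy: subtract (3y)·g_1 from 3xy - 9x - 4 → -9x - 3y - 4
  leading term x: subtract (-9)·g_1 from -9x - 3y - 4 → -3y + 5
  leading term y: subtract (-3)·g_2 from -3y + 5 → 8
  leading term 1: no divisor's leading term divides it; move 8 to the remainder.
  normal form = 8.
The normal form is nonzero, so p ∉ I. Since p minus its normal form lies in I, I + (p) = I + (r) where r = 8; decide whether this ideal is the whole ring.
Here r = 8 is a nonzero constant, hence a unit: 1 ∈ I + (p), the Gröbner basis of I + (p) is {1}, and the enlarged system has no common solution — adjoining p is inconsistent.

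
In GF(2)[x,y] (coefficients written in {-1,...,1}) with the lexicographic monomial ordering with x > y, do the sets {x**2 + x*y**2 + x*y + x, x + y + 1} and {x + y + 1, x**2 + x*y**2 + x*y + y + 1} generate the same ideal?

Two ideals are equal iff their reduced Gröbner bases coincide (the reduced basis is unique for a fixed ordering).
Buchberger on the first generating set:
f_1 = x**2 + x*y**2 + x*y + x, LT = x**2.
f_2 = x + y + 1, LT = x.

S(f_1,f_2): lcm = x**2. S = x*y**2.
  leading term x*y**2: subtract (y**2)·f_2 from x*y**2 → y**3 + y**2
  leading term y**3: no divisor's leading term divides it; move y**3 to the remainder.
  leading term y**2: no divisor's leading term divides it; move y**2 to the remainder.
  remainder y**3 + y**2 ≠ 0; add g_3 = y**3 + y**2 to the basis.

The other S-polynomials (S(f_1,g_3), S(f_2,g_3)) all reduce to 0 modulo the current basis, so we have a Gröbner basis.
Inter-reduce: drop elements whose leading term is divisible by another's, tail-reduce, and make monic.
Reduced Gröbner basis: {x + y + 1, y**3 + y**2}.

Buchberger on the second generating set:
h_1 = x + y + 1, LT = x.
h_2 = x**2 + x*y**2 + x*y + y + 1, LT = x**2.

S(h_1,h_2): lcm = x**2. S = x*y**2 + x + y + 1.
  leading term x*y**2: subtract (y**2)·h_1 from x*y**2 + x + y + 1 → x + y**3 + y**2 + y + 1
  leading term x: subtract (1)·h_1 from x + y**3 + y**2 + y + 1 → y**3 + y**2
  leading term y**3: no divisor's leading term divides it; move y**3 to the remainder.
  leading term y**2: no divisor's leading term divides it; move y**2 to the remainder.
  remainder y**3 + y**2 ≠ 0; add k_3 = y**3 + y**2 to the basis.

The other S-polynomials (S(h_1,k_3), S(h_2,k_3)) all reduce to 0 modulo the current basis, so we have a Gröbner basis.
Inter-reduce: drop elements whose leading term is divisible by another's, tail-reduce, and make monic.
Reduced Gröbner basis: {x + y + 1, y**3 + y**2}.

Same reduced basis, so the two generating sets span the same ideal.

Yes, the ideals are equal.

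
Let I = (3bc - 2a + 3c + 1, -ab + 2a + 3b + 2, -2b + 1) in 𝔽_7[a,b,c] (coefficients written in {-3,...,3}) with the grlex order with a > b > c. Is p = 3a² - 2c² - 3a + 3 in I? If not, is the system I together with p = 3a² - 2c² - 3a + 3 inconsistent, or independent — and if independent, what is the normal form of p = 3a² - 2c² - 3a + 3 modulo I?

Adjoining 3a² - 2c² - 3a + 3 makes the ideal the whole ring: the system is inconsistent.

First compute the reduced Gröbner basis of I by Buchberger's algorithm.
f_1 = 3bc - 2a + 3c + 1, LT = bc.
f_2 = -ab + 2a + 3b + 2, LT = ab.
f_3 = -2b + 1, LT = b.

S(f_1,f_2): lcm = abc. S = -3a² + 3ac + 3bc - 2a + 2c.
  reduce S modulo (f_1, f_2, f_3):
  remainder -3a² + 3ac - c - 1 ≠ 0; add h_4 = -3a² + 3ac - c - 1 to the basis.

S(f_1,f_3): lcm = bc. S = -3a - 2c - 2.
  reduce S modulo (f_1, f_2, f_3, h_4):
  remainder -3a - 2c - 2 ≠ 0; add h_5 = -3a - 2c - 2 to the basis.

S(f_2,f_3): lcm = ab. S = 2a - 3b - 2.
  reduce S modulo (f_1, f_2, f_3, h_4, h_5):
  remainder c + 1 ≠ 0; add h_6 = c + 1 to the basis.

The other S-polynomials (S(f_1,h_4), S(f_2,h_4), S(f_3,h_4), S(f_1,h_5), S(f_2,h_5), S(f_3,h_5), S(h_4,h_5), S(f_1,h_6), S(f_2,h_6), S(f_3,h_6), S(h_4,h_6), S(h_5,h_6)) all reduce to 0 modulo the current basis, so we have a Gröbner basis.
Inter-reduce: drop elements whose leading term is divisible by another's, tail-reduce, and make monic.
Reduced Gröbner basis: {a, b + 3, c + 1}.
Label its elements g_1 = a, g_2 = b + 3, g_3 = c + 1.

Reduce p = 3a² - 2c² - 3a + 3 modulo G:
  leading term a²: subtract (3a)·g_1 from 3a² - 2c² - 3a + 3 → -2c² - 3a + 3
  leading term c²: subtract (-2c)·g_3 from -2c² - 3a + 3 → -3a + 2c + 3
  leading term a: subtract (-3)·g_1 from -3a + 2c + 3 → 2c + 3
  leading term c: subtract (2)·g_3 from 2c + 3 → 1
  leading term 1: no divisor's leading term divides it; move 1 to the remainder.
  normal form = 1.
The normal form is nonzero, so p ∉ I. Since p minus its normal form lies in I, I + (p) = I + (r) where r = 1; decide whether this ideal is the whole ring.
Here r = 1 is a nonzero constant, hence a unit: 1 ∈ I + (p), the Gröbner basis of I + (p) is {1}, and the enlarged system has no common solution — adjoining p is inconsistent.

Ideal membership is decidable via reduction modulo a Gröbner basis.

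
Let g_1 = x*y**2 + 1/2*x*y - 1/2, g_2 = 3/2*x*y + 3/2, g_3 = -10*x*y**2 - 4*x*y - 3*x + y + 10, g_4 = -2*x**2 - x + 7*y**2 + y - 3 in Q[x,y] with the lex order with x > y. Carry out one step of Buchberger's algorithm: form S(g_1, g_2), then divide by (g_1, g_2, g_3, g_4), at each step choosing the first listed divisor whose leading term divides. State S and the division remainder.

S(g_1, g_2) = 1/2*x*y - y - 1/2; remainder on division = -y - 1.

lcm(LM(g_1), LM(g_2)) = x*y**2.
S = (lcm/LT(g_1))·g_1 − (lcm/LT(g_2))·g_2 = 1/2*x*y - y - 1/2.
Reduce S modulo (g_1, g_2, g_3, g_4) in that order:
  leading term x*y: subtract (1/3)·g_2 from 1/2*x*y - y - 1/2 → -y - 1
  leading term y: no divisor's leading term divides it; move -y to the remainder.
  leading term 1: no divisor's leading term divides it; move -1 to the remainder.
The remainder -y - 1 is nonzero, so it would be added as the next basis element.
An S-polynomial is built so that the two leading terms cancel; whether anything survives reduction is exactly the Gröbner-basis criterion.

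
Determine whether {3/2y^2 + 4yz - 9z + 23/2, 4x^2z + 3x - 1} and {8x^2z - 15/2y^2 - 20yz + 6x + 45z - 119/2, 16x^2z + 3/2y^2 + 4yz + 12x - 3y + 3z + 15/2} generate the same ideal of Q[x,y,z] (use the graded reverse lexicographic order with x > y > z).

For a fixed monomial order, each ideal has a unique reduced Gröbner basis; comparing bases decides equality.
Buchberger on the first generating set:
f_1 = 3/2y^2 + 4yz - 9z + 23/2, LT = y^2.
f_2 = 4x^2z + 3x - 1, LT = x^2z.

The S-polynomials (S(f_1,f_2)) all reduce to 0 modulo the current basis, so we have a Gröbner basis.
Inter-reduce: drop elements whose leading term is divisible by another's, tail-reduce, and make monic.
Reduced Gröbner basis: {x^2z + 3/4x - 1/4, y^2 + 8/3yz - 6z + 23/3}.

Buchberger on the second generating set:
h_1 = 8x^2z - 15/2y^2 - 20yz + 6x + 45z - 119/2, LT = x^2z.
h_2 = 16x^2z + 3/2y^2 + 4yz + 12x - 3y + 3z + 15/2, LT = x^2z.

S(h_1,h_2): lcm = x^2z. S = -33/32y^2 - 11/4yz + 3/16y + 87/16z - 253/32.
  leading term y^2: no divisor's leading term divides it; move -33/32y^2 to the remainder.
  leading term yz: no divisor's leading term divides it; move -11/4yz to the remainder.
  leading term y: no divisor's leading term divides it; move 3/16y to the remainder.
  leading term z: no divisor's leading term divides it; move 87/16z to the remainder.
  leading term 1: no divisor's leading term divides it; move -253/32 to the remainder.
  remainder -33/32y^2 - 11/4yz + 3/16y + 87/16z - 253/32 ≠ 0; add k_3 = -33/32y^2 - 11/4yz + 3/16y + 87/16z - 253/32 to the basis.

The other S-polynomials (S(h_1,k_3), S(h_2,k_3)) all reduce to 0 modulo the current basis, so we have a Gröbner basis.
Inter-reduce: drop elements whose leading term is divisible by another's, tail-reduce, and make monic.
Reduced Gröbner basis: {x^2z + 3/4x - 15/88y + 15/22z - 1/4, y^2 + 8/3yz - 2/11y - 58/11z + 23/3}.

These differ, so the ideals are not equal.

No, the ideals differ.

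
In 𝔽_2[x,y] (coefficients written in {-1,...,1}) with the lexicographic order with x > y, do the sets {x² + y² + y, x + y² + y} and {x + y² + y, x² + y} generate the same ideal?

Equality of ideals is decidable: compute both reduced Gröbner bases (unique for the ordering) and check whether they agree.
Buchberger on the first generating set:
f_1 = x² + y² + y, LT = x².
f_2 = x + y² + y, LT = x.

S(f_1,f_2): lcm = x². S = xy² + xy + y² + y.
  leading term xy²: subtract (y²)·f_2 from xy² + xy + y² + y → xy + y⁴ + y³ + y² + y
  leading term xy: subtract (y)·f_2 from xy + y⁴ + y³ + y² + y → y⁴ + y
  leading term y⁴: no divisor's leading term divides it; move y⁴ to the remainder.
  leading term y: no divisor's leading term divides it; move y to the remainder.
  remainder y⁴ + y ≠ 0; add g_3 = y⁴ + y to the basis.

The other S-polynomials (S(f_1,g_3), S(f_2,g_3)) all reduce to 0 modulo the current basis, so we have a Gröbner basis.
Inter-reduce: drop elements whose leading term is divisible by another's, tail-reduce, and make monic.
Reduced Gröbner basis: {x + y² + y, y⁴ + y}.

Buchberger on the second generating set:
h_1 = x + y² + y, LT = x.
h_2 = x² + y, LT = x².

S(h_1,h_2): lcm = x². S = xy² + xy + y.
  leading term xy²: subtract (y²)·h_1 from xy² + xy + y → xy + y⁴ + y³ + y
  leading term xy: subtract (y)·h_1 from xy + y⁴ + y³ + y → y⁴ + y² + y
  leading term y⁴: no divisor's leading term divides it; move y⁴ to the remainder.
  leading term y²: no divisor's leading term divides it; move y² to the remainder.
  leading term y: no divisor's leading term divides it; move y to the remainder.
  remainder y⁴ + y² + y ≠ 0; add k_3 = y⁴ + y² + y to the basis.

The other S-polynomials (S(h_1,k_3), S(h_2,k_3)) all reduce to 0 modulo the current basis, so we have a Gröbner basis.
Inter-reduce: drop elements whose leading term is divisible by another's, tail-reduce, and make monic.
Reduced Gröbner basis: {x + y² + y, y⁴ + y² + y}.

The bases are distinct; the ideals are different.

No, the ideals differ.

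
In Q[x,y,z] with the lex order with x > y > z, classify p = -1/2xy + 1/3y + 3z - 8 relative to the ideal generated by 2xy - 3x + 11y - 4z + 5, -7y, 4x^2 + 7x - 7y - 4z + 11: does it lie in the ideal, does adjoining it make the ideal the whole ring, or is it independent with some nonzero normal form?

Adjoining -1/2xy + 1/3y + 3z - 8 makes the ideal the whole ring: the system is inconsistent.

First compute the reduced Gröbner basis of I by Buchberger's algorithm.
f_1 = 2xy - 3x + 11y - 4z + 5, LT = xy.
f_2 = -7y, LT = y.
f_3 = 4x^2 + 7x - 7y - 4z + 11, LT = x^2.

S(f_1,f_2): lcm = xy. S = -3/2x + 11/2y - 2z + 5/2.
  leading term x: no divisor's leading term divides it; move -3/2x to the remainder.
  leading term y: subtract (-11/14)·f_2 from 11/2y - 2z + 5/2 → -2z + 5/2
  leading term z: no divisor's leading term divides it; move -2z to the remainder.
  leading term 1: no divisor's leading term divides it; move 5/2 to the remainder.
  remainder -3/2x - 2z + 5/2 ≠ 0; add h_4 = -3/2x - 2z + 5/2 to the basis.

S(f_1,f_3): lcm = x^2y. S = -3/2x^2 + 15/4xy - 2xz + 5/2x + 7/4y^2 + yz - 11/4y.
  leading term x^2: subtract (-3/8)·f_3 from -3/2x^2 + 15/4xy - 2xz + 5/2x + 7/4y^2 + yz - 11/4y → 15/4xy - 2xz + 41/8x + 7/4y^2 + yz - 43/8y - 3/2z + 33/8
  leading term xy: subtract (15/8)·f_1 from 15/4xy - 2xz + 41/8x + 7/4y^2 + yz - 43/8y - 3/2z + 33/8 → -2xz + 43/4x + 7/4y^2 + yz - 26y + 6z - 21/4
  leading term xz: subtract (4/3z)·h_4 from -2xz + 43/4x + 7/4y^2 + yz - 26y + 6z - 21/4 → 43/4x + 7/4y^2 + yz - 26y + 8/3z^2 + 8/3z - 21/4
  leading term x: subtract (-43/6)·h_4 from 43/4x + 7/4y^2 + yz - 26y + 8/3z^2 + 8/3z - 21/4 → 7/4y^2 + yz - 26y + 8/3z^2 - 35/3z + 38/3
  leading term y^2: subtract (-1/4y)·f_2 from 7/4y^2 + yz - 26y + 8/3z^2 - 35/3z + 38/3 → yz - 26y + 8/3z^2 - 35/3z + 38/3
  leading term yz: subtract (-1/7z)·f_2 from yz - 26y + 8/3z^2 - 35/3z + 38/3 → -26y + 8/3z^2 - 35/3z + 38/3
  leading term y: subtract (26/7)·f_2 from -26y + 8/3z^2 - 35/3z + 38/3 → 8/3z^2 - 35/3z + 38/3
  leading term z^2: no divisor's leading term divides it; move 8/3z^2 to the remainder.
  leading term z: no divisor's leading term divides it; move -35/3z to the remainder.
  leading term 1: no divisor's leading term divides it; move 38/3 to the remainder.
  remainder 8/3z^2 - 35/3z + 38/3 ≠ 0; add h_5 = 8/3z^2 - 35/3z + 38/3 to the basis.

The other S-polynomials (S(f_2,f_3), S(f_1,h_4), S(f_2,h_4), S(f_3,h_4), S(f_1,h_5), S(f_2,h_5), S(f_3,h_5), S(h_4,h_5)) all reduce to 0 modulo the current basis, so we have a Gröbner basis.
Inter-reduce: drop elements whose leading term is divisible by another's, tail-reduce, and make monic.
Reduced Gröbner basis: {x + 4/3z - 5/3, y, z^2 - 35/8z + 19/4}.
Label its elements g_1 = x + 4/3z - 5/3, g_2 = y, g_3 = z^2 - 35/8z + 19/4.

Reduce p = -1/2xy + 1/3y + 3z - 8 modulo G:
  leading term xy: subtract (-1/2y)·g_1 from -1/2xy + 1/3y + 3z - 8 → 2/3yz - 1/2y + 3z - 8
  leading term yz: subtract (2/3z)·g_2 from 2/3yz - 1/2y + 3z - 8 → -1/2y + 3z - 8
  leading term y: subtract (-1/2)·g_2 from -1/2y + 3z - 8 → 3z - 8
  leading term z: no divisor's leading term divides it; move 3z to the remainder.
  leading term 1: no divisor's leading term divides it; move -8 to the remainder.
  normal form = 3z - 8.
The normal form is nonzero, so p ∉ I. Since p minus its normal form lies in I, I + (p) = I + (r) where r = 3z - 8; decide whether this ideal is the whole ring.
Run Buchberger on G together with r (pairs among the g_i already reduce to 0 since G is a Gröbner basis):
g_1 = x + 4/3z - 5/3, LT = x.
g_2 = y, LT = y.
g_3 = z^2 - 35/8z + 19/4, LT = z^2.
r = 3z - 8, LT = z.

S(g_3,r): lcm = z^2. S = -41/24z + 19/4.
  leading term z: subtract (-41/72)·r from -41/24z + 19/4 → 7/36
  leading term 1: no divisor's leading term divides it; move 7/36 to the remainder.
  remainder 7/36 ≠ 0; add m_5 = 7/36 to the basis.

The other S-polynomials (S(g_1,g_2), S(g_1,g_3), S(g_1,r), S(g_2,g_3), S(g_2,r), S(g_1,m_5), S(g_2,m_5), S(g_3,m_5), S(r,m_5)) all reduce to 0 modulo the current basis, so we have a Gröbner basis.
Inter-reduce: drop elements whose leading term is divisible by another's, tail-reduce, and make monic.
Reduced Gröbner basis: {1}.
The reduced Gröbner basis of I + (p) is {1}: the ideal is the whole ring, so the enlarged system has no common solution — adjoining p is inconsistent.

Ideal membership is decidable via reduction modulo a Gröbner basis.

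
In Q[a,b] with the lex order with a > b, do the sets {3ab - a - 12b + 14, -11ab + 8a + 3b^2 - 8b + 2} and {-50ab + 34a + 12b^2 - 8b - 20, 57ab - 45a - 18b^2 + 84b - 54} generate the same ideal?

Yes, the ideals are equal.

For a fixed monomial order, each ideal has a unique reduced Gröbner basis; comparing bases decides equality.
Buchberger on the first generating set:
f_1 = 3ab - a - 12b + 14, LT = ab.
f_2 = -11ab + 8a + 3b^2 - 8b + 2, LT = ab.

S(f_1,f_2): lcm = ab. S = 13/33a + 3/11b^2 - 52/11b + 160/33.
  leading term a: no divisor's leading term divides it; move 13/33a to the remainder.
  leading term b^2: no divisor's leading term divides it; move 3/11b^2 to the remainder.
  leading term b: no divisor's leading term divides it; move -52/11b to the remainder.
  leading term 1: no divisor's leading term divides it; move 160/33 to the remainder.
  remainder 13/33a + 3/11b^2 - 52/11b + 160/33 ≠ 0; add g_3 = 13/33a + 3/11b^2 - 52/11b + 160/33 to the basis.

S(f_1,g_3): lcm = ab. S = -1/3a - 9/13b^3 + 12b^2 - 212/13b + 14/3.
  leading term a: subtract (-11/13)·g_3 from -1/3a - 9/13b^3 + 12b^2 - 212/13b + 14/3 → -9/13b^3 + 159/13b^2 - 264/13b + 114/13
  leading term b^3: no divisor's leading term divides it; move -9/13b^3 to the remainder.
  leading term b^2: no divisor's leading term divides it; move 159/13b^2 to the remainder.
  leading term b: no divisor's leading term divides it; move -264/13b to the remainder.
  leading term 1: no divisor's leading term divides it; move 114/13 to the remainder.
  remainder -9/13b^3 + 159/13b^2 - 264/13b + 114/13 ≠ 0; add g_4 = -9/13b^3 + 159/13b^2 - 264/13b + 114/13 to the basis.

S(f_2,g_3): lcm = ab. S = -8/11a - 9/13b^3 + 129/11b^2 - 1656/143b - 2/11.
  leading term a: subtract (-24/13)·g_3 from -8/11a - 9/13b^3 + 129/11b^2 - 1656/143b - 2/11 → -9/13b^3 + 159/13b^2 - 264/13b + 114/13
  leading term b^3: subtract (1)·g_4 from -9/13b^3 + 159/13b^2 - 264/13b + 114/13 → 0
  remainder 0.

S(f_1,g_4): lcm = ab^3. S = 52/3ab^2 - 88/3ab + 38/3a - 4b^3 + 14/3b^2.
  leading term ab^2: subtract (52/9b)·f_1 from 52/3ab^2 - 88/3ab + 38/3a - 4b^3 + 14/3b^2 → -212/9ab + 38/3a - 4b^3 + 74b^2 - 728/9b
  leading term ab: subtract (-212/27)·f_1 from -212/9ab + 38/3a - 4b^3 + 74b^2 - 728/9b → 130/27a - 4b^3 + 74b^2 - 1576/9b + 2968/27
  leading term a: subtract (110/9)·g_3 from 130/27a - 4b^3 + 74b^2 - 1576/9b + 2968/27 → -4b^3 + 212/3b^2 - 352/3b + 152/3
  leading term b^3: subtract (52/9)·g_4 from -4b^3 + 212/3b^2 - 352/3b + 152/3 → 0
  remainder 0.

S(f_2,g_4): lcm = ab^3. S = 559/33ab^2 - 88/3ab + 38/3a - 3/11b^4 + 8/11b^3 - 2/11b^2.
  leading term ab^2: subtract (559/99b)·f_1 from 559/33ab^2 - 88/3ab + 38/3a - 3/11b^4 + 8/11b^3 - 2/11b^2 → -2345/99ab + 38/3a - 3/11b^4 + 8/11b^3 + 2230/33b^2 - 7826/99b
  leading term ab: subtract (-2345/297)·f_1 from -2345/99ab + 38/3a - 3/11b^4 + 8/11b^3 + 2230/33b^2 - 7826/99b → 1417/297a - 3/11b^4 + 8/11b^3 + 2230/33b^2 - 17206/99b + 32830/297
  leading term a: subtract (109/9)·g_3 from 1417/297a - 3/11b^4 + 8/11b^3 + 2230/33b^2 - 17206/99b + 32830/297 → -3/11b^4 + 8/11b^3 + 707/11b^2 - 1282/11b + 570/11
  leading term b^4: subtract (13/33b)·g_4 from -3/11b^4 + 8/11b^3 + 707/11b^2 - 1282/11b + 570/11 → -45/11b^3 + 795/11b^2 - 120b + 570/11
  leading term b^3: subtract (65/11)·g_4 from -45/11b^3 + 795/11b^2 - 120b + 570/11 → 0
  remainder 0.

S(g_3,g_4): leading monomials are coprime, so the S-polynomial reduces to 0 (Buchberger's first criterion).
Every S-polynomial of the final basis reduces to 0, so we have a Gröbner basis.
Inter-reduce: drop elements whose leading term is divisible by another's, tail-reduce, and make monic.
Reduced Gröbner basis: {a + 9/13b^2 - 12b + 160/13, b^3 - 53/3b^2 + 88/3b - 38/3}.

Buchberger on the second generating set:
h_1 = -50ab + 34a + 12b^2 - 8b - 20, LT = ab.
h_2 = 57ab - 45a - 18b^2 + 84b - 54, LT = ab.

S(h_1,h_2): lcm = ab. S = 52/475a + 36/475b^2 - 624/475b + 128/95.
  leading term a: no divisor's leading term divides it; move 52/475a to the remainder.
  leading term b^2: no divisor's leading term divides it; move 36/475b^2 to the remainder.
  leading term b: no divisor's leading term divides it; move -624/475b to the remainder.
  leading term 1: no divisor's leading term divides it; move 128/95 to the remainder.
  remainder 52/475a + 36/475b^2 - 624/475b + 128/95 ≠ 0; add k_3 = 52/475a + 36/475b^2 - 624/475b + 128/95 to the basis.

S(h_1,k_3): lcm = ab. S = -17/25a - 9/13b^3 + 294/25b^2 - 3948/325b + 2/5.
  leading term a: subtract (-323/52)·k_3 from -17/25a - 9/13b^3 + 294/25b^2 - 3948/325b + 2/5 → -9/13b^3 + 159/13b^2 - 264/13b + 114/13
  leading term b^3: no divisor's leading term divides it; move -9/13b^3 to the remainder.
  leading term b^2: no divisor's leading term divides it; move 159/13b^2 to the remainder.
  leading term b: no divisor's leading term divides it; move -264/13b to the remainder.
  leading term 1: no divisor's leading term divides it; move 114/13 to the remainder.
  remainder -9/13b^3 + 159/13b^2 - 264/13b + 114/13 ≠ 0; add k_4 = -9/13b^3 + 159/13b^2 - 264/13b + 114/13 to the basis.

S(h_2,k_3): lcm = ab. S = -15/19a - 9/13b^3 + 222/19b^2 - 2676/247b - 18/19.
  leading term a: subtract (-375/52)·k_3 from -15/19a - 9/13b^3 + 222/19b^2 - 2676/247b - 18/19 → -9/13b^3 + 159/13b^2 - 264/13b + 114/13
  leading term b^3: subtract (1)·k_4 from -9/13b^3 + 159/13b^2 - 264/13b + 114/13 → 0
  remainder 0.

S(h_1,k_4): lcm = ab^3. S = 1274/75ab^2 - 88/3ab + 38/3a - 6/25b^4 + 4/25b^3 + 2/5b^2.
  leading term ab^2: subtract (-637/1875b)·h_1 from 1274/75ab^2 - 88/3ab + 38/3a - 6/25b^4 + 4/25b^3 + 2/5b^2 → -11114/625ab + 38/3a - 6/25b^4 + 2648/625b^3 - 4346/1875b^2 - 2548/375b
  leading term ab: subtract (5557/15625)·h_1 from -11114/625ab + 38/3a - 6/25b^4 + 2648/625b^3 - 4346/1875b^2 - 2548/375b → 26936/46875a - 6/25b^4 + 2648/625b^3 - 308702/46875b^2 - 185132/46875b + 22228/3125
  leading term a: subtract (9842/1875)·k_3 from 26936/46875a - 6/25b^4 + 2648/625b^3 - 308702/46875b^2 - 185132/46875b + 22228/3125 → -6/25b^4 + 2648/625b^3 - 13094/1875b^2 + 5524/1875b + 76/1875
  leading term b^4: subtract (26/75b)·k_4 from -6/25b^4 + 2648/625b^3 - 13094/1875b^2 + 5524/1875b + 76/1875 → -2/625b^3 + 106/1875b^2 - 176/1875b + 76/1875
  leading term b^3: subtract (26/5625)·k_4 from -2/625b^3 + 106/1875b^2 - 176/1875b + 76/1875 → 0
  remainder 0.

S(h_2,k_4): lcm = ab^3. S = 962/57ab^2 - 88/3ab + 38/3a - 6/19b^4 + 28/19b^3 - 18/19b^2.
  leading term ab^2: subtract (-481/1425b)·h_1 from 962/57ab^2 - 88/3ab + 38/3a - 6/19b^4 + 28/19b^3 - 18/19b^2 → -8482/475ab + 38/3a - 6/19b^4 + 2624/475b^3 - 5198/1425b^2 - 1924/285b
  leading term ab: subtract (4241/11875)·h_1 from -8482/475ab + 38/3a - 6/19b^4 + 2624/475b^3 - 5198/1425b^2 - 1924/285b → 18668/35625a - 6/19b^4 + 2624/475b^3 - 282626/35625b^2 - 138716/35625b + 16964/2375
  leading term a: subtract (359/75)·k_3 from 18668/35625a - 6/19b^4 + 2624/475b^3 - 282626/35625b^2 - 138716/35625b + 16964/2375 → -6/19b^4 + 2624/475b^3 - 11822/1425b^2 + 3412/1425b + 52/75
  leading term b^4: subtract (26/57b)·k_4 from -6/19b^4 + 2624/475b^3 - 11822/1425b^2 + 3412/1425b + 52/75 → -26/475b^3 + 1378/1425b^2 - 2288/1425b + 52/75
  leading term b^3: subtract (338/4275)·k_4 from -26/475b^3 + 1378/1425b^2 - 2288/1425b + 52/75 → 0
  remainder 0.

S(k_3,k_4): leading monomials are coprime, so the S-polynomial reduces to 0 (Buchberger's first criterion).
Every S-polynomial of the final basis reduces to 0, so we have a Gröbner basis.
Inter-reduce: drop elements whose leading term is divisible by another's, tail-reduce, and make monic.
Reduced Gröbner basis: {a + 9/13b^2 - 12b + 160/13, b^3 - 53/3b^2 + 88/3b - 38/3}.

The two bases agree; hence the ideals are identical.
The choice of monomial ordering does not affect the verdict — as long as both bases are computed under the same ordering, their equality decides ideal equality.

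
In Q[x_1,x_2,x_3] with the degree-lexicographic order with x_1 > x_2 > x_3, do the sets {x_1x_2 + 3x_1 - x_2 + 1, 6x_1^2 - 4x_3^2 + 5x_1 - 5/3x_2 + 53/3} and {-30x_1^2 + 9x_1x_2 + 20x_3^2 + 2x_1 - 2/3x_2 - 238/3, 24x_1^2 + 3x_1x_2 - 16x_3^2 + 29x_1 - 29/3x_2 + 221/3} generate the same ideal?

Yes, the ideals are equal.

For a fixed monomial order, each ideal has a unique reduced Gröbner basis; comparing bases decides equality.
Buchberger on the first generating set:
f_1 = x_1x_2 + 3x_1 - x_2 + 1, LT = x_1x_2.
f_2 = 6x_1^2 - 4x_3^2 + 5x_1 - 5/3x_2 + 53/3, LT = x_1^2.

S(f_1,f_2): lcm = x_1^2x_2. S = 2/3x_2x_3^2 + 3x_1^2 - 11/6x_1x_2 + 5/18x_2^2 + x_1 - 53/18x_2.
  leading term x_2x_3^2: no divisor's leading term divides it; move 2/3x_2x_3^2 to the remainder.
  leading term x_1^2: subtract (1/2)·f_2 from 3x_1^2 - 11/6x_1x_2 + 5/18x_2^2 + x_1 - 53/18x_2 → -11/6x_1x_2 + 5/18x_2^2 + 2x_3^2 - 3/2x_1 - 19/9x_2 - 53/6
  leading term x_1x_2: subtract (-11/6)·f_1 from -11/6x_1x_2 + 5/18x_2^2 + 2x_3^2 - 3/2x_1 - 19/9x_2 - 53/6 → 5/18x_2^2 + 2x_3^2 + 4x_1 - 71/18x_2 - 7
  leading term x_2^2: no divisor's leading term divides it; move 5/18x_2^2 to the remainder.
  leading term x_3^2: no divisor's leading term divides it; move 2x_3^2 to the remainder.
  leading term x_1: no divisor's leading term divides it; move 4x_1 to the remainder.
  leading term x_2: no divisor's leading term divides it; move -71/18x_2 to the remainder.
  leading term 1: no divisor's leading term divides it; move -7 to the remainder.
  remainder 2/3x_2x_3^2 + 5/18x_2^2 + 2x_3^2 + 4x_1 - 71/18x_2 - 7 ≠ 0; add g_3 = 2/3x_2x_3^2 + 5/18x_2^2 + 2x_3^2 + 4x_1 - 71/18x_2 - 7 to the basis.

S(f_1,g_3): lcm = x_1x_2x_3^2. S = -5/12x_1x_2^2 - x_2x_3^2 - 6x_1^2 + 71/12x_1x_2 + x_3^2 + 21/2x_1.
  leading term x_1x_2^2: subtract (-5/12x_2)·f_1 from -5/12x_1x_2^2 - x_2x_3^2 - 6x_1^2 + 71/12x_1x_2 + x_3^2 + 21/2x_1 → -x_2x_3^2 - 6x_1^2 + 43/6x_1x_2 - 5/12x_2^2 + x_3^2 + 21/2x_1 + 5/12x_2
  leading term x_2x_3^2: subtract (-3/2)·g_3 from -x_2x_3^2 - 6x_1^2 + 43/6x_1x_2 - 5/12x_2^2 + x_3^2 + 21/2x_1 + 5/12x_2 → -6x_1^2 + 43/6x_1x_2 + 4x_3^2 + 33/2x_1 - 11/2x_2 - 21/2
  leading term x_1^2: subtract (-1)·f_2 from -6x_1^2 + 43/6x_1x_2 + 4x_3^2 + 33/2x_1 - 11/2x_2 - 21/2 → 43/6x_1x_2 + 43/2x_1 - 43/6x_2 + 43/6
  leading term x_1x_2: subtract (43/6)·f_1 from 43/6x_1x_2 + 43/2x_1 - 43/6x_2 + 43/6 → 0
  remainder 0.

S(f_2,g_3): leading monomials are coprime, so the S-polynomial reduces to 0 (Buchberger's first criterion).
Every S-polynomial of the final basis reduces to 0, so we have a Gröbner basis.
Inter-reduce: drop elements whose leading term is divisible by another's, tail-reduce, and make monic.
Reduced Gröbner basis: {x_2x_3^2 + 5/12x_2^2 + 3x_3^2 + 6x_1 - 71/12x_2 - 21/2, x_1^2 - 2/3x_3^2 + 5/6x_1 - 5/18x_2 + 53/18, x_1x_2 + 3x_1 - x_2 + 1}.

Buchberger on the second generating set:
h_1 = -30x_1^2 + 9x_1x_2 + 20x_3^2 + 2x_1 - 2/3x_2 - 238/3, LT = x_1^2.
h_2 = 24x_1^2 + 3x_1x_2 - 16x_3^2 + 29x_1 - 29/3x_2 + 221/3, LT = x_1^2.

S(h_1,h_2): lcm = x_1^2. S = -17/40x_1x_2 - 51/40x_1 + 17/40x_2 - 17/40.
  leading term x_1x_2: no divisor's leading term divides it; move -17/40x_1x_2 to the remainder.
  leading term x_1: no divisor's leading term divides it; move -51/40x_1 to the remainder.
  leading term x_2: no divisor's leading term divides it; move 17/40x_2 to the remainder.
  leading term 1: no divisor's leading term divides it; move -17/40 to the remainder.
  remainder -17/40x_1x_2 - 51/40x_1 + 17/40x_2 - 17/40 ≠ 0; add k_3 = -17/40x_1x_2 - 51/40x_1 + 17/40x_2 - 17/40 to the basis.

S(h_1,k_3): lcm = x_1^2x_2. S = -3/10x_1x_2^2 - 2/3x_2x_3^2 - 3x_1^2 + 14/15x_1x_2 + 1/45x_2^2 - x_1 + 119/45x_2.
  leading term x_1x_2^2: subtract (12/17x_2)·k_3 from -3/10x_1x_2^2 - 2/3x_2x_3^2 - 3x_1^2 + 14/15x_1x_2 + 1/45x_2^2 - x_1 + 119/45x_2 → -2/3x_2x_3^2 - 3x_1^2 + 11/6x_1x_2 - 5/18x_2^2 - x_1 + 53/18x_2
  leading term x_2x_3^2: no divisor's leading term divides it; move -2/3x_2x_3^2 to the remainder.
  leading term x_1^2: subtract (1/10)·h_1 from -3x_1^2 + 11/6x_1x_2 - 5/18x_2^2 - x_1 + 53/18x_2 → 14/15x_1x_2 - 5/18x_2^2 - 2x_3^2 - 6/5x_1 + 271/90x_2 + 119/15
  leading term x_1x_2: subtract (-112/51)·k_3 from 14/15x_1x_2 - 5/18x_2^2 - 2x_3^2 - 6/5x_1 + 271/90x_2 + 119/15 → -5/18x_2^2 - 2x_3^2 - 4x_1 + 71/18x_2 + 7
  leading term x_2^2: no divisor's leading term divides it; move -5/18x_2^2 to the remainder.
  leading term x_3^2: no divisor's leading term divides it; move -2x_3^2 to the remainder.
  leading term x_1: no divisor's leading term divides it; move -4x_1 to the remainder.
  leading term x_2: no divisor's leading term divides it; move 71/18x_2 to the remainder.
  leading term 1: no divisor's leading term divides it; move 7 to the remainder.
  remainder -2/3x_2x_3^2 - 5/18x_2^2 - 2x_3^2 - 4x_1 + 71/18x_2 + 7 ≠ 0; add k_4 = -2/3x_2x_3^2 - 5/18x_2^2 - 2x_3^2 - 4x_1 + 71/18x_2 + 7 to the basis.

S(h_2,k_3): lcm = x_1^2x_2. S = 1/8x_1x_2^2 - 2/3x_2x_3^2 - 3x_1^2 + 53/24x_1x_2 - 29/72x_2^2 - x_1 + 221/72x_2.
  leading term x_1x_2^2: subtract (-5/17x_2)·k_3 from 1/8x_1x_2^2 - 2/3x_2x_3^2 - 3x_1^2 + 53/24x_1x_2 - 29/72x_2^2 - x_1 + 221/72x_2 → -2/3x_2x_3^2 - 3x_1^2 + 11/6x_1x_2 - 5/18x_2^2 - x_1 + 53/18x_2
  leading term x_2x_3^2: subtract (1)·k_4 from -2/3x_2x_3^2 - 3x_1^2 + 11/6x_1x_2 - 5/18x_2^2 - x_1 + 53/18x_2 → -3x_1^2 + 11/6x_1x_2 + 2x_3^2 + 3x_1 - x_2 - 7
  leading term x_1^2: subtract (1/10)·h_1 from -3x_1^2 + 11/6x_1x_2 + 2x_3^2 + 3x_1 - x_2 - 7 → 14/15x_1x_2 + 14/5x_1 - 14/15x_2 + 14/15
  leading term x_1x_2: subtract (-112/51)·k_3 from 14/15x_1x_2 + 14/5x_1 - 14/15x_2 + 14/15 → 0
  remainder 0.

S(h_1,k_4): leading monomials are coprime, so the S-polynomial reduces to 0 (Buchberger's first criterion).
S(h_2,k_4): leading monomials are coprime, so the S-polynomial reduces to 0 (Buchberger's first criterion).
S(k_3,k_4): lcm = x_1x_2x_3^2. S = -5/12x_1x_2^2 - x_2x_3^2 - 6x_1^2 + 71/12x_1x_2 + x_3^2 + 21/2x_1.
  leading term x_1x_2^2: subtract (50/51x_2)·k_3 from -5/12x_1x_2^2 - x_2x_3^2 - 6x_1^2 + 71/12x_1x_2 + x_3^2 + 21/2x_1 → -x_2x_3^2 - 6x_1^2 + 43/6x_1x_2 - 5/12x_2^2 + x_3^2 + 21/2x_1 + 5/12x_2
  leading term x_2x_3^2: subtract (3/2)·k_4 from -x_2x_3^2 - 6x_1^2 + 43/6x_1x_2 - 5/12x_2^2 + x_3^2 + 21/2x_1 + 5/12x_2 → -6x_1^2 + 43/6x_1x_2 + 4x_3^2 + 33/2x_1 - 11/2x_2 - 21/2
  leading term x_1^2: subtract (1/5)·h_1 from -6x_1^2 + 43/6x_1x_2 + 4x_3^2 + 33/2x_1 - 11/2x_2 - 21/2 → 161/30x_1x_2 + 161/10x_1 - 161/30x_2 + 161/30
  leading term x_1x_2: subtract (-644/51)·k_3 from 161/30x_1x_2 + 161/10x_1 - 161/30x_2 + 161/30 → 0
  remainder 0.

Every S-polynomial of the final basis reduces to 0, so we have a Gröbner basis.
Inter-reduce: drop elements whose leading term is divisible by another's, tail-reduce, and make monic.
Reduced Gröbner basis: {x_2x_3^2 + 5/12x_2^2 + 3x_3^2 + 6x_1 - 71/12x_2 - 21/2, x_1^2 - 2/3x_3^2 + 5/6x_1 - 5/18x_2 + 53/18, x_1x_2 + 3x_1 - x_2 + 1}.

Same reduced basis, so the two generating sets span the same ideal.
The choice of monomial ordering does not affect the verdict — as long as both bases are computed under the same ordering, their equality decides ideal equality.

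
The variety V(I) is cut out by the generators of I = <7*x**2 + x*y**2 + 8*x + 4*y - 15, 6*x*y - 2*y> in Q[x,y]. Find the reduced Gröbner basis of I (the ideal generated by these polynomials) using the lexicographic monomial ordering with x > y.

G = {x**2 + 8/7*x + 1/21*y**2 + 4/7*y - 15/7, x*y - 1/3*y, y**3 + 12*y**2 - 104/3*y}

f_1 = 7*x**2 + x*y**2 + 8*x + 4*y - 15, LT = x**2.
f_2 = 6*x*y - 2*y, LT = x*y.

S(f_1,f_2): lcm = x**2*y. S = 1/7*x*y**3 + 31/21*x*y + 4/7*y**2 - 15/7*y.
  leading term x*y**3: subtract (1/42*y**2)·f_2 from 1/7*x*y**3 + 31/21*x*y + 4/7*y**2 - 15/7*y → 31/21*x*y + 1/21*y**3 + 4/7*y**2 - 15/7*y
  leading term x*y: subtract (31/126)·f_2 from 31/21*x*y + 1/21*y**3 + 4/7*y**2 - 15/7*y → 1/21*y**3 + 4/7*y**2 - 104/63*y
  leading term y**3: no divisor's leading term divides it; move 1/21*y**3 to the remainder.
  leading term y**2: no divisor's leading term divides it; move 4/7*y**2 to the remainder.
  leading term y: no divisor's leading term divides it; move -104/63*y to the remainder.
  remainder 1/21*y**3 + 4/7*y**2 - 104/63*y ≠ 0; add g_3 = 1/21*y**3 + 4/7*y**2 - 104/63*y to the basis.

The other S-polynomials (S(f_1,g_3), S(f_2,g_3)) all reduce to 0 modulo the current basis, so we have a Gröbner basis.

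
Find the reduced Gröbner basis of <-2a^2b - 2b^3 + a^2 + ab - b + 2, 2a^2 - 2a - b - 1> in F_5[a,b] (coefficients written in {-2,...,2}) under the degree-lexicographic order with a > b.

f_1 = -2a^2b - 2b^3 + a^2 + ab - b + 2, LT = a^2b.
f_2 = 2a^2 - 2a - b - 1, LT = a^2.

S(f_1,f_2): lcm = a^2b. S = b^3 + 2a^2 - 2ab - 2b^2 + b - 1.
  leading term b^3: no divisor's leading term divides it; move b^3 to the remainder.
  leading term a^2: subtract (1)·f_2 from 2a^2 - 2ab - 2b^2 + b - 1 → -2ab - 2b^2 + 2a + 2b
  leading term ab: no divisor's leading term divides it; move -2ab to the remainder.
  leading term b^2: no divisor's leading term divides it; move -2b^2 to the remainder.
  leading term a: no divisor's leading term divides it; move 2a to the remainder.
  leading term b: no divisor's leading term divides it; move 2b to the remainder.
  remainder b^3 - 2ab - 2b^2 + 2a + 2b ≠ 0; add g_3 = b^3 - 2ab - 2b^2 + 2a + 2b to the basis.

The other S-polynomials (S(f_1,g_3), S(f_2,g_3)) all reduce to 0 modulo the current basis, so we have a Gröbner basis.
Inter-reduce: drop elements whose leading term is divisible by another's, tail-reduce, and make monic.

G = {b^3 - 2ab - 2b^2 + 2a + 2b, a^2 - a + 2b + 2}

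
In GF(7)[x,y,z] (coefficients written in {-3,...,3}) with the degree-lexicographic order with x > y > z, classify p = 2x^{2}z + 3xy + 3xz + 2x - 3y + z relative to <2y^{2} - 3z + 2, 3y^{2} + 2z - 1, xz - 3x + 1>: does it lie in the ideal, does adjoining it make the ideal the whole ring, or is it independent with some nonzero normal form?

2x^{2}z + 3xy + 3xz + 2x - 3y + z is independent of I; its normal form modulo I is 3y + 3.

First compute the reduced Gröbner basis of I by Buchberger's algorithm.
f_1 = 2y^{2} - 3z + 2, LT = y^{2}.
f_2 = 3y^{2} + 2z - 1, LT = y^{2}.
f_3 = xz - 3x + 1, LT = xz.

S(f_1,f_2): lcm = y^{2}. S = -z - 1.
  leading term z: no divisor's leading term divides it; move -z to the remainder.
  leading term 1: no divisor's leading term divides it; move -1 to the remainder.
  remainder -z - 1 ≠ 0; add h_4 = -z - 1 to the basis.

S(f_1,f_3): leading monomials are coprime, so the S-polynomial reduces to 0 (Buchberger's first criterion).
S(f_2,f_3): leading monomials are coprime, so the S-polynomial reduces to 0 (Buchberger's first criterion).
S(f_1,h_4): leading monomials are coprime, so the S-polynomial reduces to 0 (Buchberger's first criterion).
S(f_2,h_4): leading monomials are coprime, so the S-polynomial reduces to 0 (Buchberger's first criterion).
S(f_3,h_4): lcm = xz. S = 3x + 1.
  leading term x: no divisor's leading term divides it; move 3x to the remainder.
  leading term 1: no divisor's leading term divides it; move 1 to the remainder.
  remainder 3x + 1 ≠ 0; add h_5 = 3x + 1 to the basis.

S(f_1,h_5): leading monomials are coprime, so the S-polynomial reduces to 0 (Buchberger's first criterion).
S(f_2,h_5): leading monomials are coprime, so the S-polynomial reduces to 0 (Buchberger's first criterion).
S(f_3,h_5): lcm = xz. S = -3x + 2z + 1.
  leading term x: subtract (-1)·h_5 from -3x + 2z + 1 → 2z + 2
  leading term z: subtract (-2)·h_4 from 2z + 2 → 0
  remainder 0.

S(h_4,h_5): leading monomials are coprime, so the S-polynomial reduces to 0 (Buchberger's first criterion).
Every S-polynomial of the final basis reduces to 0, so we have a Gröbner basis.
Inter-reduce: drop elements whose leading term is divisible by another's, tail-reduce, and make monic.
Reduced Gröbner basis: {y^{2} - 1, x - 2, z + 1}.
Label its elements g_1 = y^{2} - 1, g_2 = x - 2, g_3 = z + 1.

Reduce p = 2x^{2}z + 3xy + 3xz + 2x - 3y + z modulo G:
  leading term x^{2}z: subtract (2xz)·g_2 from 2x^{2}z + 3xy + 3xz + 2x - 3y + z → 3xy + 2x - 3y + z
  leading term xy: subtract (3y)·g_2 from 3xy + 2x - 3y + z → 2x + 3y + z
  leading term x: subtract (2)·g_2 from 2x + 3y + z → 3y + z - 3
  leading term y: no divisor's leading term divides it; move 3y to the remainder.
  leading term z: subtract (1)·g_3 from z - 3 → 3
  leading term 1: no divisor's leading term divides it; move 3 to the remainder.
  normal form = 3y + 3.
The normal form is nonzero, so p ∉ I. Since p minus its normal form lies in I, I + (p) = I + (r) where r = 3y + 3; decide whether this ideal is the whole ring.
Run Buchberger on G together with r (pairs among the g_i already reduce to 0 since G is a Gröbner basis):
g_1 = y^{2} - 1, LT = y^{2}.
g_2 = x - 2, LT = x.
g_3 = z + 1, LT = z.
r = 3y + 3, LT = y.

S(g_1,g_2): leading monomials are coprime, so the S-polynomial reduces to 0 (Buchberger's first criterion).
S(g_1,g_3): leading monomials are coprime, so the S-polynomial reduces to 0 (Buchberger's first criterion).
S(g_1,r): lcm = y^{2}. S = -y - 1.
  leading term y: subtract (2)·r from -y - 1 → 0
  remainder 0.

S(g_2,g_3): leading monomials are coprime, so the S-polynomial reduces to 0 (Buchberger's first criterion).
S(g_2,r): leading monomials are coprime, so the S-polynomial reduces to 0 (Buchberger's first criterion).
S(g_3,r): leading monomials are coprime, so the S-polynomial reduces to 0 (Buchberger's first criterion).
Every S-polynomial of the final basis reduces to 0, so we have a Gröbner basis.
Inter-reduce: drop elements whose leading term is divisible by another's, tail-reduce, and make monic.
Reduced Gröbner basis: {x - 2, y + 1, z + 1}.
The reduced Gröbner basis of I + (p) is {x - 2, y + 1, z + 1} ≠ {1}, a proper ideal, so the enlarged system stays consistent: p is independent of I, with normal form 3y + 3.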